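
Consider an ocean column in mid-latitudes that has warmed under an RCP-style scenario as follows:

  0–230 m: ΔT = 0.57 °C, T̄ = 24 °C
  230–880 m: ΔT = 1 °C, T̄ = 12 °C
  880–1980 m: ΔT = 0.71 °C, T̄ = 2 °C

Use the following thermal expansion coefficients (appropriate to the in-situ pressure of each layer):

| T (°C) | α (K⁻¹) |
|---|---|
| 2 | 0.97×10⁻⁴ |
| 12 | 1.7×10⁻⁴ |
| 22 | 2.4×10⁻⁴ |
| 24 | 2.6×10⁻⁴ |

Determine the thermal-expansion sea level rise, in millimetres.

Layer 1 at 24 °C → α = 2.6×10⁻⁴ K⁻¹
Layer 2 at 12 °C → α = 1.7×10⁻⁴ K⁻¹
Layer 3 at 2 °C → α = 0.97×10⁻⁴ K⁻¹
230 × 0.57 × 2.6×10⁻⁴ = 0.034086 m
1.7×10⁻⁴ × 650 × 1 = 0.11050 m
0.97×10⁻⁴ × 0.71 × 1100 = 0.075757 m
Δh = 0.034086 + 0.11050 + 0.075757 = 0.220343 m

Δh = 220 mm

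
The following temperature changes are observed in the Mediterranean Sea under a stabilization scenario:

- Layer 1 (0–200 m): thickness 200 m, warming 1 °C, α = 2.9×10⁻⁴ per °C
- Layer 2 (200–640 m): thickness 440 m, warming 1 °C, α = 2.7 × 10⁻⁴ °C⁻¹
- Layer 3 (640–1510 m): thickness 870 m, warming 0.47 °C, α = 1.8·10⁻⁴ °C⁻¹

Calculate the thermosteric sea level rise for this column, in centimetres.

Layer 1: 1 × 200 × 2.9×10⁻⁴ = 0.05800 m
440 × 2.7×10⁻⁴ × 1 = 0.11880 m
640–1510 m: 0.47 × 870 × 1.8×10⁻⁴ = 0.073602 m
Δh = 0.05800 + 0.11880 + 0.073602 = 0.250402 m ≈ 25.0 cm

Δh ≈ 25.0 cm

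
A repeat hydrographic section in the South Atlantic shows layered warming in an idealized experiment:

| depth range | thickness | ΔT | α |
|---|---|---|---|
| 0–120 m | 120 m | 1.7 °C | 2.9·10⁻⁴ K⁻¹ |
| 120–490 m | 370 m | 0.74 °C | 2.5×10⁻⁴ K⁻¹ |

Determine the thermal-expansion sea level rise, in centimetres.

12.8 cm of thermosteric rise

Layer 1: 2.9×10⁻⁴ × 120 × 1.7 = 0.05916 m
2.5×10⁻⁴ × 370 × 0.74 = 0.06845 m
Δh = 0.05916 + 0.06845 = 0.12761 m ≈ 12.8 cm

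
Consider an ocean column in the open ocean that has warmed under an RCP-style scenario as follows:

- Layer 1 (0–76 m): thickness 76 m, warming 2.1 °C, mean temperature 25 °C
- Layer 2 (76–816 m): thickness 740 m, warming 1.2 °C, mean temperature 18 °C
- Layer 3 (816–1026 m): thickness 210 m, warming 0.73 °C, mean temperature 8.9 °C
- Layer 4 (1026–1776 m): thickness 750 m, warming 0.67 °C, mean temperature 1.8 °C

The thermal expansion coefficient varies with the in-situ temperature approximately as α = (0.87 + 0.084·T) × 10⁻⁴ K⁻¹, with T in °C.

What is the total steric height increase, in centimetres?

Layer 1: α = (0.87 + 0.084×25)×10⁻⁴ = 2.97×10⁻⁴ K⁻¹
Layer 2: α = (0.87 + 0.084×18)×10⁻⁴ = 2.382×10⁻⁴ K⁻¹
Layer 3: α = (0.87 + 0.084×8.9)×10⁻⁴ = 1.6176×10⁻⁴ K⁻¹
Layer 4: α = (0.87 + 0.084×1.8)×10⁻⁴ = 1.0212×10⁻⁴ K⁻¹
Layer 1: 2.97×10⁻⁴ × 76 × 2.1 = 0.0474012 m
Layer 2: 1.2 × 2.382×10⁻⁴ × 740 = 0.2115216 m
816–1026 m: 0.73 × 1.6176×10⁻⁴ × 210 = 0.024797808 m
1026–1776 m: 0.67 × 750 × 1.0212×10⁻⁴ = 0.0513153 m
Δh = 0.0474012 + 0.2115216 + 0.024797808 + 0.0513153 = 0.335035908 m ≈ 33.5 cm

about 33.5 cm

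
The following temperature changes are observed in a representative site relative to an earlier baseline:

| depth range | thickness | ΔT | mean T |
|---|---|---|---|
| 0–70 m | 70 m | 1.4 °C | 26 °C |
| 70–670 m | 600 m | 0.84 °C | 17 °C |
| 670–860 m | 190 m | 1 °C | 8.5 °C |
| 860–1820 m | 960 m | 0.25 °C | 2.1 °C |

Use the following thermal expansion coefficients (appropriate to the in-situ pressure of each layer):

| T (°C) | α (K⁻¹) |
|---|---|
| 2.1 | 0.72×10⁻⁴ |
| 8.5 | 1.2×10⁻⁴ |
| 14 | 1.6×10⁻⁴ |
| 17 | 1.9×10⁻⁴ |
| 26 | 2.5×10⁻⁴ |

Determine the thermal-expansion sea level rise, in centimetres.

Layer 1 at 26 °C → α = 2.5×10⁻⁴ K⁻¹
Layer 2 at 17 °C → α = 1.9×10⁻⁴ K⁻¹
Layer 3 at 8.5 °C → α = 1.2×10⁻⁴ K⁻¹
Layer 4 at 2.1 °C → α = 0.72×10⁻⁴ K⁻¹
2.5×10⁻⁴ × 70 × 1.4 = 0.02450 m
1.9×10⁻⁴ × 0.84 × 600 = 0.09576 m
670–860 m: 1.2×10⁻⁴ × 1 × 190 = 0.02280 m
860–1820 m: 0.25 × 0.72×10⁻⁴ × 960 = 0.01728 m
Δh = 0.02450 + 0.09576 + 0.02280 + 0.01728 = 0.16034 m ≈ 16.0 cm

about 16.0 cm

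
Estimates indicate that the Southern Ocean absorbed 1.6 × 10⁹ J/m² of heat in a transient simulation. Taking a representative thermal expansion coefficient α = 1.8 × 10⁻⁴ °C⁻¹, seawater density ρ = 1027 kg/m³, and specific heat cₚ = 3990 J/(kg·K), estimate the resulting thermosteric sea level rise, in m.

Δh = αQ/(ρcₚ) = 1.8×10⁻⁴ × 1.6×10⁹ / (1027 × 3990) ≈ 0.070283 m

Δh = 0.0703 m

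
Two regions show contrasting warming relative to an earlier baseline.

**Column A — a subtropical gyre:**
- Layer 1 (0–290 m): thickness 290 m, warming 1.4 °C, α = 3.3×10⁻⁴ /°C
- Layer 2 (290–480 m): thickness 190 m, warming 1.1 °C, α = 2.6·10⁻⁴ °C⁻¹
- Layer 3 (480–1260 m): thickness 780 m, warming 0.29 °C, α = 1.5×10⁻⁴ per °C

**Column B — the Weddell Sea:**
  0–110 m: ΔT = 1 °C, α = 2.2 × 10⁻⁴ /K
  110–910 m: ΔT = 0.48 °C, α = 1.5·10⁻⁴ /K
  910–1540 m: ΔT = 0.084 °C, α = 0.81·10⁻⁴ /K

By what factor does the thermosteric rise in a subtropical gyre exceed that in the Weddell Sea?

a factor of 2.58

A 1.4 × 290 × 3.3×10⁻⁴ = 0.13398 m
A Layer 2: 190 × 2.6×10⁻⁴ × 1.1 = 0.05434 m
A 480–1260 m: 0.29 × 1.5×10⁻⁴ × 780 = 0.03393 m
A total: 0.22225 m
B 2.2×10⁻⁴ × 1 × 110 = 0.02420 m
B 800 × 0.48 × 1.5×10⁻⁴ = 0.05760 m
B 0.81×10⁻⁴ × 0.084 × 630 = 0.00428652 m
B total: 0.08608652 m
Ratio: 0.22225 / 0.08608652 ≈ 2.582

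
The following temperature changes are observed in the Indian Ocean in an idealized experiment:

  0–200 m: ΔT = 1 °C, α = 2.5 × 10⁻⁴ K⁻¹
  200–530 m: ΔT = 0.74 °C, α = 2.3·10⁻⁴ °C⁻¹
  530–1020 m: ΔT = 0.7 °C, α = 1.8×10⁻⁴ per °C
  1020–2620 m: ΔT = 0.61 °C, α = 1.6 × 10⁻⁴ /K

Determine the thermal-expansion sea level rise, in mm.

0–200 m: 200 × 1 × 2.5×10⁻⁴ = 0.05000 m
200–530 m: 0.74 × 2.3×10⁻⁴ × 330 = 0.056166 m
Layer 3: 490 × 1.8×10⁻⁴ × 0.7 = 0.06174 m
1020–2620 m: 1600 × 1.6×10⁻⁴ × 0.61 = 0.15616 m
Δh = 0.05000 + 0.056166 + 0.06174 + 0.15616 = 0.324066 m

Δh = 324 mm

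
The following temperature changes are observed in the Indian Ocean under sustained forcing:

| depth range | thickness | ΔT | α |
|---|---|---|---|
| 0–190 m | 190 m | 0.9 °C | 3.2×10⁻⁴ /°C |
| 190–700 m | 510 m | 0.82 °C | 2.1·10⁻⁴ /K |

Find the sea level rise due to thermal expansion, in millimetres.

143 mm

0–190 m: 3.2×10⁻⁴ × 0.9 × 190 = 0.05472 m
0.82 × 510 × 2.1×10⁻⁴ = 0.087822 m
Δh = 0.05472 + 0.087822 = 0.142542 m ≈ 143 mm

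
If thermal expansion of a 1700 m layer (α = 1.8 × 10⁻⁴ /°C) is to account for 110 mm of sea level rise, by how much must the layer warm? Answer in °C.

ΔT = Δh/(αH) = 0.11 / (1.8×10⁻⁴ × 1700) ≈ 0.3595 °C

ΔT ≈ 0.36 °C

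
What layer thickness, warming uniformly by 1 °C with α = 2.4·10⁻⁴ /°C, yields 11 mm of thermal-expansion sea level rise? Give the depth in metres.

H = Δh/(αΔT) = 0.011 / (2.4×10⁻⁴ × 1) ≈ 45.83 m

about 45.8 m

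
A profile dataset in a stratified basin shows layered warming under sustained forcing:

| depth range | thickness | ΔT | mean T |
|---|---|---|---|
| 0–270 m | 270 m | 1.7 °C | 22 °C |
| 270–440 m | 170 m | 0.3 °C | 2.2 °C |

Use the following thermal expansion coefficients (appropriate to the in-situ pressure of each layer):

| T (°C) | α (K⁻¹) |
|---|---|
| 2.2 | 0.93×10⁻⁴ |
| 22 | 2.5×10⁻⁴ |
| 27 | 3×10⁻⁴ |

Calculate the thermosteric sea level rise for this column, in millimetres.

Layer 1 at 22 °C → α = 2.5×10⁻⁴ K⁻¹
Layer 2 at 2.2 °C → α = 0.93×10⁻⁴ K⁻¹
0–270 m: 1.7 × 270 × 2.5×10⁻⁴ = 0.11475 m
170 × 0.93×10⁻⁴ × 0.3 = 0.004743 m
Δh = 0.11475 + 0.004743 = 0.119493 m ≈ 120 mm

Δh = 120 mm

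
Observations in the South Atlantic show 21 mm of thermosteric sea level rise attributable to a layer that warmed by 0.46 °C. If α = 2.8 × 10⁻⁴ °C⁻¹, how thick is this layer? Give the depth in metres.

163 m

H = Δh/(αΔT) = 0.021 / (2.8×10⁻⁴ × 0.46) ≈ 163.0 m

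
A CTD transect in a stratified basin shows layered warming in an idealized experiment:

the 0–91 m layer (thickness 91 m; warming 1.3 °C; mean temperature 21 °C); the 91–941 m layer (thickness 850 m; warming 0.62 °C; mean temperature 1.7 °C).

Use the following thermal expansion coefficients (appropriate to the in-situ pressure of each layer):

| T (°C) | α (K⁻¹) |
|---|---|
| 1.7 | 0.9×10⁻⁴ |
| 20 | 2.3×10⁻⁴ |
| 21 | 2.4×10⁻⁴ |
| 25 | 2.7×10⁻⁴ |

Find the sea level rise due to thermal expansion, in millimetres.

Δh = 75.8 mm

Layer 1 at 21 °C → α = 2.4×10⁻⁴ K⁻¹
Layer 2 at 1.7 °C → α = 0.9×10⁻⁴ K⁻¹
Layer 1: 1.3 × 91 × 2.4×10⁻⁴ = 0.028392 m
91–941 m: 850 × 0.62 × 0.9×10⁻⁴ = 0.04743 m
Δh = 0.028392 + 0.04743 = 0.075822 m ≈ 75.8 mm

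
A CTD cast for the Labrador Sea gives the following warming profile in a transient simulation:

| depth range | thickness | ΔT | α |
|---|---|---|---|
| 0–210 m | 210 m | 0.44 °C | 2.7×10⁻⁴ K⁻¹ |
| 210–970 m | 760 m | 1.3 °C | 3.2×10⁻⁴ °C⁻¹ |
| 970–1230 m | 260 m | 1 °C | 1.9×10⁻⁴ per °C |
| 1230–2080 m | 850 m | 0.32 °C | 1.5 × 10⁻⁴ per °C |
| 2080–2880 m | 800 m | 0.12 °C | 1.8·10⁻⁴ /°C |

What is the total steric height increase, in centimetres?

44.9 cm

0.44 × 2.7×10⁻⁴ × 210 = 0.024948 m
Layer 2: 1.3 × 760 × 3.2×10⁻⁴ = 0.31616 m
Layer 3: 1 × 1.9×10⁻⁴ × 260 = 0.04940 m
Layer 4: 1.5×10⁻⁴ × 850 × 0.32 = 0.04080 m
2080–2880 m: 1.8×10⁻⁴ × 0.12 × 800 = 0.01728 m
Δh = 0.024948 + 0.31616 + 0.04940 + 0.04080 + 0.01728 = 0.448588 m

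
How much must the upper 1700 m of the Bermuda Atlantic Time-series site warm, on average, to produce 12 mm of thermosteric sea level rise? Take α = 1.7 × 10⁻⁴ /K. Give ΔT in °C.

0.0415 °C

ΔT = Δh/(αH) = 0.012 / (1.7×10⁻⁴ × 1700) ≈ 0.04152 °C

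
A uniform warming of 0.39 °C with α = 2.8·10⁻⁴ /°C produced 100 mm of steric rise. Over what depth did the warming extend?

H = Δh/(αΔT) = 0.1 / (2.8×10⁻⁴ × 0.39) ≈ 915.8 m

916 m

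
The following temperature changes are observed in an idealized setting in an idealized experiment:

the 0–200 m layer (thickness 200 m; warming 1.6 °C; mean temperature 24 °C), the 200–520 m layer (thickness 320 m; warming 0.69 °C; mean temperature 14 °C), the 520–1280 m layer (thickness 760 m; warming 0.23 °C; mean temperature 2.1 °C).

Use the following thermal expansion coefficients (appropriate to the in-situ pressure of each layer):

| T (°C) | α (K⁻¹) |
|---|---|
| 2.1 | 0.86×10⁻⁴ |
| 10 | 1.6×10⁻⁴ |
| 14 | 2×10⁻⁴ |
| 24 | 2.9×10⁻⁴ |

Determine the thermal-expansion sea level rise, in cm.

Layer 1 at 24 °C → α = 2.9×10⁻⁴ K⁻¹
Layer 2 at 14 °C → α = 2×10⁻⁴ K⁻¹
Layer 3 at 2.1 °C → α = 0.86×10⁻⁴ K⁻¹
1.6 × 2.9×10⁻⁴ × 200 = 0.09280 m
Layer 2: 2×10⁻⁴ × 320 × 0.69 = 0.04416 m
0.86×10⁻⁴ × 0.23 × 760 = 0.0150328 m
Δh = 0.09280 + 0.04416 + 0.0150328 = 0.1519928 m

Δh ≈ 15 cm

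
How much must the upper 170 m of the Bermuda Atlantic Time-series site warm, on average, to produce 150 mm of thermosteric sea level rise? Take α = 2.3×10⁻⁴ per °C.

ΔT ≈ 3.8 °C

ΔT = Δh/(αH) = 0.15 / (2.3×10⁻⁴ × 170) ≈ 3.836 °C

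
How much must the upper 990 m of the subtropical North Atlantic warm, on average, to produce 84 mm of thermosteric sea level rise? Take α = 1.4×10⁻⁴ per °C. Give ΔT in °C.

ΔT = Δh/(αH) = 0.084 / (1.4×10⁻⁴ × 990) ≈ 0.6061 °C

about 0.606 °C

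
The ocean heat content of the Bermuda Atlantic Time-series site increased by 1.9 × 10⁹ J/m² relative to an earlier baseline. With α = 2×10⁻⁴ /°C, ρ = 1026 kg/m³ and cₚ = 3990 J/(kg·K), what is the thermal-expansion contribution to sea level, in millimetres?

Δh = 93 mm

Δh = αQ/(ρcₚ) = 2×10⁻⁴ × 1.9×10⁹ / (1026 × 3990) ≈ 0.092825 m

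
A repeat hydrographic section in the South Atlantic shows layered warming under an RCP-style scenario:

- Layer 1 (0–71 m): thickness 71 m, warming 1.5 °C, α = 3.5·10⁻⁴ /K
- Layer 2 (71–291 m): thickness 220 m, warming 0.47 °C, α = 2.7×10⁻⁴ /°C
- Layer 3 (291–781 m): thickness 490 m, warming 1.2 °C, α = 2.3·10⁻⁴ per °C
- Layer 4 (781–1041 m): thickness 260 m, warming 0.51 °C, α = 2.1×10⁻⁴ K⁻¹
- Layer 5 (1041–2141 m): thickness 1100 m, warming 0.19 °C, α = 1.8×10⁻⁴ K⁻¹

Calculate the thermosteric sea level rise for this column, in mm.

Δh ≈ 270 mm

Layer 1: 3.5×10⁻⁴ × 71 × 1.5 = 0.037275 m
71–291 m: 0.47 × 220 × 2.7×10⁻⁴ = 0.027918 m
1.2 × 490 × 2.3×10⁻⁴ = 0.13524 m
Layer 4: 260 × 2.1×10⁻⁴ × 0.51 = 0.027846 m
1041–2141 m: 1.8×10⁻⁴ × 1100 × 0.19 = 0.03762 m
Δh = 0.037275 + 0.027918 + 0.13524 + 0.027846 + 0.03762 = 0.265899 m ≈ 270 mm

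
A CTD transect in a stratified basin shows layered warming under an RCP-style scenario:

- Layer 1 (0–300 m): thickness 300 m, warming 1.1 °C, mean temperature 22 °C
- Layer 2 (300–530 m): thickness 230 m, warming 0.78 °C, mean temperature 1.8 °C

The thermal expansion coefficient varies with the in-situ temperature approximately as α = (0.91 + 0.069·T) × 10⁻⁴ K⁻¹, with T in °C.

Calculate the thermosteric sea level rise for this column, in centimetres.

Δh = 9.87 cm

Layer 1: α = (0.91 + 0.069×22)×10⁻⁴ = 2.428×10⁻⁴ K⁻¹
Layer 2: α = (0.91 + 0.069×1.8)×10⁻⁴ = 1.0342×10⁻⁴ K⁻¹
Layer 1: 300 × 1.1 × 2.428×10⁻⁴ = 0.080124 m
1.0342×10⁻⁴ × 230 × 0.78 = 0.018553548 m
Δh = 0.080124 + 0.018553548 = 0.098677548 m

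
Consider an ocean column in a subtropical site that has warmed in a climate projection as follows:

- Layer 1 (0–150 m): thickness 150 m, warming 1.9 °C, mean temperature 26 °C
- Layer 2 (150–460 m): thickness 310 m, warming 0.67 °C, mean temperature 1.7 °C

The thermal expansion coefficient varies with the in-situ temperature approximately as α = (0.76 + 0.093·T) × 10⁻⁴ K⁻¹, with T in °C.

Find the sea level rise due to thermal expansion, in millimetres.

Layer 1: α = (0.76 + 0.093×26)×10⁻⁴ = 3.178×10⁻⁴ K⁻¹
Layer 2: α = (0.76 + 0.093×1.7)×10⁻⁴ = 0.9181×10⁻⁴ K⁻¹
3.178×10⁻⁴ × 150 × 1.9 = 0.090573 m
150–460 m: 0.67 × 0.9181×10⁻⁴ × 310 = 0.019068937 m
Δh = 0.090573 + 0.019068937 = 0.109641937 m

Δh ≈ 110 mm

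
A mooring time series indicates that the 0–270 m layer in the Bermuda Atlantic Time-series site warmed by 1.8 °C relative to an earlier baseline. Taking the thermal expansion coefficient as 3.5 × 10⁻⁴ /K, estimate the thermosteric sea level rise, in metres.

about 0.170 m

Δh = αΔT·H = 3.5×10⁻⁴ × 1.8 × 270 = 0.17010 m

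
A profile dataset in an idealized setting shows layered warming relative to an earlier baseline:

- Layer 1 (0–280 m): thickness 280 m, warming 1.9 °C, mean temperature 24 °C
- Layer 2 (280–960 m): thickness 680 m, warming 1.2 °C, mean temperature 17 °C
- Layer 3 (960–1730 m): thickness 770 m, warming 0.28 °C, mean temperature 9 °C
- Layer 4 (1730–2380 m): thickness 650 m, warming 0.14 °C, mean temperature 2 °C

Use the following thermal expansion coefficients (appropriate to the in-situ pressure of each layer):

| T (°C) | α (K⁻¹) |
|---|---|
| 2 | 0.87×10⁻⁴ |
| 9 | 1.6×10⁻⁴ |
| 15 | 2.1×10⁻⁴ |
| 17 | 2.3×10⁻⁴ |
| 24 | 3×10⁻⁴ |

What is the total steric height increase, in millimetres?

Δh ≈ 390 mm

Layer 1 at 24 °C → α = 3×10⁻⁴ K⁻¹
Layer 2 at 17 °C → α = 2.3×10⁻⁴ K⁻¹
Layer 3 at 9 °C → α = 1.6×10⁻⁴ K⁻¹
Layer 4 at 2 °C → α = 0.87×10⁻⁴ K⁻¹
280 × 1.9 × 3×10⁻⁴ = 0.15960 m
2.3×10⁻⁴ × 1.2 × 680 = 0.18768 m
Layer 3: 770 × 1.6×10⁻⁴ × 0.28 = 0.034496 m
1730–2380 m: 650 × 0.14 × 0.87×10⁻⁴ = 0.007917 m
Δh = 0.15960 + 0.18768 + 0.034496 + 0.007917 = 0.389693 m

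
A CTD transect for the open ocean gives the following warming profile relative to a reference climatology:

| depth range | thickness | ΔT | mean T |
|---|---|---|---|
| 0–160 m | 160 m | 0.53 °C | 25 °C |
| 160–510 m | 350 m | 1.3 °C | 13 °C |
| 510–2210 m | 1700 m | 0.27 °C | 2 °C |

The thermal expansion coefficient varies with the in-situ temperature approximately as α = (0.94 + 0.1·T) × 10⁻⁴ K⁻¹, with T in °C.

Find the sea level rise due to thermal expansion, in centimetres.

Layer 1: α = (0.94 + 0.1×25)×10⁻⁴ = 3.44×10⁻⁴ K⁻¹
Layer 2: α = (0.94 + 0.1×13)×10⁻⁴ = 2.24×10⁻⁴ K⁻¹
Layer 3: α = (0.94 + 0.1×2)×10⁻⁴ = 1.14×10⁻⁴ K⁻¹
0–160 m: 160 × 0.53 × 3.44×10⁻⁴ = 0.0291712 m
2.24×10⁻⁴ × 350 × 1.3 = 0.10192 m
510–2210 m: 1700 × 1.14×10⁻⁴ × 0.27 = 0.052326 m
Δh = 0.0291712 + 0.10192 + 0.052326 = 0.1834172 m ≈ 18.3 cm

18.3 cm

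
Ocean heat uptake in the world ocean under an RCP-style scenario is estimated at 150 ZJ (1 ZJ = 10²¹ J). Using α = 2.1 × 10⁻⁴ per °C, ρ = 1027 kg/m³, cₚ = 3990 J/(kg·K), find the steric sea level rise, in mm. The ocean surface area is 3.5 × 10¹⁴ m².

Δh ≈ 22.0 mm

Per unit area: Q = 150×10²¹ / (3.5×10¹⁴) ≈ 4.286×10⁸ J/m²
Δh = αQ/(ρcₚ) = 2.1×10⁻⁴ × 4.286×10⁸ / (1027 × 3990) ≈ 0.021965 m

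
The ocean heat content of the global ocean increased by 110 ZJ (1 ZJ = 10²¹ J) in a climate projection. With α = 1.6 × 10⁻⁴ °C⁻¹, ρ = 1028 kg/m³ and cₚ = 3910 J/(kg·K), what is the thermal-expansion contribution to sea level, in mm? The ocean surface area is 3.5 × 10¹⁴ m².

Per unit area: Q = 110×10²¹ / (3.5×10¹⁴) ≈ 3.143×10⁸ J/m²
Δh = αQ/(ρcₚ) = 1.6×10⁻⁴ × 3.143×10⁸ / (1028 × 3910) ≈ 0.012511 m

Δh = 12.5 mm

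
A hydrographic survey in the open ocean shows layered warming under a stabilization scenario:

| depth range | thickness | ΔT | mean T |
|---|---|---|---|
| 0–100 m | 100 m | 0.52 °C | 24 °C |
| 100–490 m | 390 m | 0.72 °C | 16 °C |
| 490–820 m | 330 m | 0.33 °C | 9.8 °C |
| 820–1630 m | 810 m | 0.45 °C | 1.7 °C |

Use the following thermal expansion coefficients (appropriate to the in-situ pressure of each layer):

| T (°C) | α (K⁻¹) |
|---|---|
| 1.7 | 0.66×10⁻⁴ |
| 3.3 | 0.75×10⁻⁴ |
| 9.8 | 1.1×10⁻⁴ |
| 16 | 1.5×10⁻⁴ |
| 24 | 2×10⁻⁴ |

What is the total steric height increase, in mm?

Δh ≈ 89 mm

Layer 1 at 24 °C → α = 2×10⁻⁴ K⁻¹
Layer 2 at 16 °C → α = 1.5×10⁻⁴ K⁻¹
Layer 3 at 9.8 °C → α = 1.1×10⁻⁴ K⁻¹
Layer 4 at 1.7 °C → α = 0.66×10⁻⁴ K⁻¹
100 × 0.52 × 2×10⁻⁴ = 0.01040 m
100–490 m: 0.72 × 390 × 1.5×10⁻⁴ = 0.04212 m
1.1×10⁻⁴ × 330 × 0.33 = 0.011979 m
Layer 4: 0.66×10⁻⁴ × 0.45 × 810 = 0.024057 m
Δh = 0.01040 + 0.04212 + 0.011979 + 0.024057 = 0.088556 m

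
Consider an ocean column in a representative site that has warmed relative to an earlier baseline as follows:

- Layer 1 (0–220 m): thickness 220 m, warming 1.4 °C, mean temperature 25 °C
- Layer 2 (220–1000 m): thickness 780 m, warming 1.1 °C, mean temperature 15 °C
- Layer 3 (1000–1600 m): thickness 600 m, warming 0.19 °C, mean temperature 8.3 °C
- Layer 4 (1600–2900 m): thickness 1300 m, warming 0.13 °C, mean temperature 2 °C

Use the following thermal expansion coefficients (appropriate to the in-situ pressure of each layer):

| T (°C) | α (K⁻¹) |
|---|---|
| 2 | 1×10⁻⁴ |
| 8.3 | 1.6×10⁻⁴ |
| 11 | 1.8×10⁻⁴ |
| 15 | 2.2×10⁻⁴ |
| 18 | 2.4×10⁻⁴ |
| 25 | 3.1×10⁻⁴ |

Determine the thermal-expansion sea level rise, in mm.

Δh = 319 mm

Layer 1 at 25 °C → α = 3.1×10⁻⁴ K⁻¹
Layer 2 at 15 °C → α = 2.2×10⁻⁴ K⁻¹
Layer 3 at 8.3 °C → α = 1.6×10⁻⁴ K⁻¹
Layer 4 at 2 °C → α = 1×10⁻⁴ K⁻¹
0–220 m: 220 × 1.4 × 3.1×10⁻⁴ = 0.09548 m
220–1000 m: 780 × 1.1 × 2.2×10⁻⁴ = 0.18876 m
Layer 3: 0.19 × 1.6×10⁻⁴ × 600 = 0.01824 m
1600–2900 m: 0.13 × 1×10⁻⁴ × 1300 = 0.01690 m
Δh = 0.09548 + 0.18876 + 0.01824 + 0.01690 = 0.31938 m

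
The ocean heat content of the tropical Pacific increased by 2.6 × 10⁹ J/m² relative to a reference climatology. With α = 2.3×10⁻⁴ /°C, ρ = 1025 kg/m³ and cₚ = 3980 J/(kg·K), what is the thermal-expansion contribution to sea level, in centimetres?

Δh = 14.7 cm

Δh = αQ/(ρcₚ) = 2.3×10⁻⁴ × 2.6×10⁹ / (1025 × 3980) ≈ 0.14659 m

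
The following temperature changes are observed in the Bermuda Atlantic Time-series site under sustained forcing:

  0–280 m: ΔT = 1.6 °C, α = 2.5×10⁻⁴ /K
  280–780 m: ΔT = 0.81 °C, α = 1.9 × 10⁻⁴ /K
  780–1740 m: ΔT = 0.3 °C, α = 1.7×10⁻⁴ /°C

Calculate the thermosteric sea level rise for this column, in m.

0–280 m: 2.5×10⁻⁴ × 1.6 × 280 = 0.11200 m
Layer 2: 500 × 1.9×10⁻⁴ × 0.81 = 0.07695 m
780–1740 m: 1.7×10⁻⁴ × 0.3 × 960 = 0.04896 m
Δh = 0.11200 + 0.07695 + 0.04896 = 0.23791 m ≈ 0.238 m

Δh ≈ 0.238 m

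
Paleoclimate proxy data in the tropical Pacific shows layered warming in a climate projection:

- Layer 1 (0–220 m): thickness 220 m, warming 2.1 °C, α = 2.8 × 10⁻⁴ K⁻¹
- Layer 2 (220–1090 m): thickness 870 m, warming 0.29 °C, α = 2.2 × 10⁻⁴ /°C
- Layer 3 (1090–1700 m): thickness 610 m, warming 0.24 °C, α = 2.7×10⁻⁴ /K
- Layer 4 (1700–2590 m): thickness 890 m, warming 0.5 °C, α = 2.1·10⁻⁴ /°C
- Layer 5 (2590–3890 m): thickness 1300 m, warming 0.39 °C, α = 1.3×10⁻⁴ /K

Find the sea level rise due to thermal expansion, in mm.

0–220 m: 2.8×10⁻⁴ × 2.1 × 220 = 0.12936 m
2.2×10⁻⁴ × 0.29 × 870 = 0.055506 m
Layer 3: 2.7×10⁻⁴ × 610 × 0.24 = 0.039528 m
Layer 4: 2.1×10⁻⁴ × 890 × 0.5 = 0.09345 m
Layer 5: 1300 × 1.3×10⁻⁴ × 0.39 = 0.06591 m
Δh = 0.12936 + 0.055506 + 0.039528 + 0.09345 + 0.06591 = 0.383754 m

Δh = 384 mm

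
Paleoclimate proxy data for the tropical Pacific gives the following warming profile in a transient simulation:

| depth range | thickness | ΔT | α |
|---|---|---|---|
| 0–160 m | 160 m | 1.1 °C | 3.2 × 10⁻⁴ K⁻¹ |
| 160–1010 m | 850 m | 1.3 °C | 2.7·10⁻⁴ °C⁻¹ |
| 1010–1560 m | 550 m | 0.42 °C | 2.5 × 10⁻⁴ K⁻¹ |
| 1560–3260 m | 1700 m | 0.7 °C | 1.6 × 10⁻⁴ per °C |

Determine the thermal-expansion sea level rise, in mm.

160 × 1.1 × 3.2×10⁻⁴ = 0.05632 m
160–1010 m: 1.3 × 2.7×10⁻⁴ × 850 = 0.29835 m
550 × 2.5×10⁻⁴ × 0.42 = 0.05775 m
Layer 4: 0.7 × 1700 × 1.6×10⁻⁴ = 0.19040 m
Δh = 0.05632 + 0.29835 + 0.05775 + 0.19040 = 0.60282 m ≈ 600 mm

about 600 mm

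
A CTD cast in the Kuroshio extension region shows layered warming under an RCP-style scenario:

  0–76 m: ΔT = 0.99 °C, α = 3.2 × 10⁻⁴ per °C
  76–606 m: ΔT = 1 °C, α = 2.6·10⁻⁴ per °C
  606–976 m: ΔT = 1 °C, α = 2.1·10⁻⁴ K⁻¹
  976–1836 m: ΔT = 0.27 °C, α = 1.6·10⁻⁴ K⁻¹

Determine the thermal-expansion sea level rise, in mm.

0–76 m: 0.99 × 76 × 3.2×10⁻⁴ = 0.0240768 m
2.6×10⁻⁴ × 1 × 530 = 0.13780 m
Layer 3: 2.1×10⁻⁴ × 1 × 370 = 0.07770 m
976–1836 m: 860 × 1.6×10⁻⁴ × 0.27 = 0.037152 m
Δh = 0.0240768 + 0.13780 + 0.07770 + 0.037152 = 0.2767288 m ≈ 277 mm

Δh ≈ 277 mm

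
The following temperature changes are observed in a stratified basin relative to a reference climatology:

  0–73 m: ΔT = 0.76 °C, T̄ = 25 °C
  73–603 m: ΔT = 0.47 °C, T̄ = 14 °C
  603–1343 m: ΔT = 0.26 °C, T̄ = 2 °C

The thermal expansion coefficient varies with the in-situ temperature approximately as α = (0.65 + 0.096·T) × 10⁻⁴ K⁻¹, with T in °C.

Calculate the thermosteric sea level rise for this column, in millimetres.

Δh = 83 mm

Layer 1: α = (0.65 + 0.096×25)×10⁻⁴ = 3.05×10⁻⁴ K⁻¹
Layer 2: α = (0.65 + 0.096×14)×10⁻⁴ = 1.994×10⁻⁴ K⁻¹
Layer 3: α = (0.65 + 0.096×2)×10⁻⁴ = 0.842×10⁻⁴ K⁻¹
73 × 0.76 × 3.05×10⁻⁴ = 0.0169214 m
73–603 m: 530 × 0.47 × 1.994×10⁻⁴ = 0.04967054 m
603–1343 m: 740 × 0.26 × 0.842×10⁻⁴ = 0.01620008 m
Δh = 0.0169214 + 0.04967054 + 0.01620008 = 0.08279202 m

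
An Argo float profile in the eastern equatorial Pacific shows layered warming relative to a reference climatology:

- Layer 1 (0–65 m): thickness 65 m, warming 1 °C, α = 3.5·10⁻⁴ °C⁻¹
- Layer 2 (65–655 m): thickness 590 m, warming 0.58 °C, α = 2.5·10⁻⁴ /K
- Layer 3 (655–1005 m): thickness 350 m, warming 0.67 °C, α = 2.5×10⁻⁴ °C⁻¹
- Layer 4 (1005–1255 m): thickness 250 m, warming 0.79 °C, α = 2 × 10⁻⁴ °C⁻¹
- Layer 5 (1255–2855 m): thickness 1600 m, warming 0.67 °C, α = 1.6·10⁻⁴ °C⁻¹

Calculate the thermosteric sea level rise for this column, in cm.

1 × 3.5×10⁻⁴ × 65 = 0.02275 m
Layer 2: 0.58 × 2.5×10⁻⁴ × 590 = 0.08555 m
Layer 3: 2.5×10⁻⁴ × 0.67 × 350 = 0.058625 m
Layer 4: 250 × 0.79 × 2×10⁻⁴ = 0.03950 m
1.6×10⁻⁴ × 0.67 × 1600 = 0.17152 m
Δh = 0.02275 + 0.08555 + 0.058625 + 0.03950 + 0.17152 = 0.377945 m

Δh ≈ 37.8 cm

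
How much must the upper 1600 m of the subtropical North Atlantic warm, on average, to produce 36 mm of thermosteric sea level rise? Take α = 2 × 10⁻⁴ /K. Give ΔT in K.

ΔT = Δh/(αH) = 0.036 / (2×10⁻⁴ × 1600) = 0.1125 K

0.113 K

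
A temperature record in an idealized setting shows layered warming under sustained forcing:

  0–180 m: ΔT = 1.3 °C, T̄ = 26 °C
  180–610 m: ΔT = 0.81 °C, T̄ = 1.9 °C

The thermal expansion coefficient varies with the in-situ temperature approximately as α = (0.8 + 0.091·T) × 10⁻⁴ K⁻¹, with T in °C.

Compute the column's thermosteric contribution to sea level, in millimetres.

108 mm

Layer 1: α = (0.8 + 0.091×26)×10⁻⁴ = 3.166×10⁻⁴ K⁻¹
Layer 2: α = (0.8 + 0.091×1.9)×10⁻⁴ = 0.9729×10⁻⁴ K⁻¹
0–180 m: 3.166×10⁻⁴ × 1.3 × 180 = 0.0740844 m
0.9729×10⁻⁴ × 0.81 × 430 = 0.033886107 m
Δh = 0.0740844 + 0.033886107 = 0.107970507 m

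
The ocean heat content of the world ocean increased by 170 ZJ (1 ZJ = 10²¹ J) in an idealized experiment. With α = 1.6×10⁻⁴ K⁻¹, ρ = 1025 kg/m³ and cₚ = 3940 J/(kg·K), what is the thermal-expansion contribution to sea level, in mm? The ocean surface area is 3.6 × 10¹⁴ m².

Per unit area: Q = 170×10²¹ / (3.6×10¹⁴) ≈ 4.722×10⁸ J/m²
Δh = αQ/(ρcₚ) = 1.6×10⁻⁴ × 4.722×10⁸ / (1025 × 3940) ≈ 0.018708 m

18.7 mm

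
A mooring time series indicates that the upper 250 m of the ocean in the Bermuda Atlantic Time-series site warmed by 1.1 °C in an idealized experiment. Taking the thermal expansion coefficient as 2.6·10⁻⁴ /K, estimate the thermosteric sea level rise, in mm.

Δh = αΔT·H = 2.6×10⁻⁴ × 1.1 × 250 = 0.07150 m

72 mm of thermosteric rise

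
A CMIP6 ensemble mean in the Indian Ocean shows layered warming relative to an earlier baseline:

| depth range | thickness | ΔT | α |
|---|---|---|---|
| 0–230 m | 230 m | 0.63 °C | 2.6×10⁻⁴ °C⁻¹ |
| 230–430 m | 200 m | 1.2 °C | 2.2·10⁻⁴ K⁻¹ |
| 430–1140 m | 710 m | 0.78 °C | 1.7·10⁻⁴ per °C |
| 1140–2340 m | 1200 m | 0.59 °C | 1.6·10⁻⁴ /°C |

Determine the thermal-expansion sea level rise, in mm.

Layer 1: 230 × 2.6×10⁻⁴ × 0.63 = 0.037674 m
230–430 m: 1.2 × 200 × 2.2×10⁻⁴ = 0.05280 m
0.78 × 1.7×10⁻⁴ × 710 = 0.094146 m
0.59 × 1200 × 1.6×10⁻⁴ = 0.11328 m
Δh = 0.037674 + 0.05280 + 0.094146 + 0.11328 = 0.29790 m

Δh = 298 mm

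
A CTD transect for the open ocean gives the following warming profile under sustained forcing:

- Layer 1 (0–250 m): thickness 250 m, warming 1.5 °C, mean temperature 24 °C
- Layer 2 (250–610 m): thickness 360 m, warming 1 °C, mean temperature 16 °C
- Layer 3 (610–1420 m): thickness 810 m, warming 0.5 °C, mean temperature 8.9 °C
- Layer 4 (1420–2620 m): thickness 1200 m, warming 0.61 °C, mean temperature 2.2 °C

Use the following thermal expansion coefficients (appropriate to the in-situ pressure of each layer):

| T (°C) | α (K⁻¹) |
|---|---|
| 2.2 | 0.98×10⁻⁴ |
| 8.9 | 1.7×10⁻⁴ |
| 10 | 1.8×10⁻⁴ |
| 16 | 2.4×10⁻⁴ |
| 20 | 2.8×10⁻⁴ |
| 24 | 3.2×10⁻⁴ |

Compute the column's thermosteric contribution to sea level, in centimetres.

about 34.7 cm

Layer 1 at 24 °C → α = 3.2×10⁻⁴ K⁻¹
Layer 2 at 16 °C → α = 2.4×10⁻⁴ K⁻¹
Layer 3 at 8.9 °C → α = 1.7×10⁻⁴ K⁻¹
Layer 4 at 2.2 °C → α = 0.98×10⁻⁴ K⁻¹
0–250 m: 250 × 1.5 × 3.2×10⁻⁴ = 0.12000 m
250–610 m: 1 × 360 × 2.4×10⁻⁴ = 0.08640 m
1.7×10⁻⁴ × 810 × 0.5 = 0.06885 m
1420–2620 m: 0.98×10⁻⁴ × 0.61 × 1200 = 0.071736 m
Δh = 0.12000 + 0.08640 + 0.06885 + 0.071736 = 0.346986 m ≈ 34.7 cm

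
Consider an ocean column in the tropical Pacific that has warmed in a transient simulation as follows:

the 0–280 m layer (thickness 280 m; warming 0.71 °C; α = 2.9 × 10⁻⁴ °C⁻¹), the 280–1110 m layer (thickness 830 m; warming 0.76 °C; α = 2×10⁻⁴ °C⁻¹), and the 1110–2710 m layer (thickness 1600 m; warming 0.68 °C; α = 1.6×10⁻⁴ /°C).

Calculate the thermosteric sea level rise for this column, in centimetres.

Layer 1: 280 × 0.71 × 2.9×10⁻⁴ = 0.057652 m
Layer 2: 0.76 × 2×10⁻⁴ × 830 = 0.12616 m
Layer 3: 1600 × 0.68 × 1.6×10⁻⁴ = 0.17408 m
Δh = 0.057652 + 0.12616 + 0.17408 = 0.357892 m

35.8 cm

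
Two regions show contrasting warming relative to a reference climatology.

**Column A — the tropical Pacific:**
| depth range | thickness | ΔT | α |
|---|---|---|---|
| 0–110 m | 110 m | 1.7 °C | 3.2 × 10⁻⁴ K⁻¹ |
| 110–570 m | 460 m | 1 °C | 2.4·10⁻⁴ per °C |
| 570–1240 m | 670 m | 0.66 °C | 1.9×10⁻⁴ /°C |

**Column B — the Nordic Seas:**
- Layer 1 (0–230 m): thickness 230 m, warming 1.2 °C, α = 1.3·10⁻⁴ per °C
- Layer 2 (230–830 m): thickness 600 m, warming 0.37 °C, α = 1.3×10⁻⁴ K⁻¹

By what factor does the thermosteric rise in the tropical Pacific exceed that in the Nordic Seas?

≈ 3.9×

A 3.2×10⁻⁴ × 1.7 × 110 = 0.05984 m
A 2.4×10⁻⁴ × 460 × 1 = 0.11040 m
A 1.9×10⁻⁴ × 670 × 0.66 = 0.084018 m
A total: 0.254258 m
B Layer 1: 1.3×10⁻⁴ × 1.2 × 230 = 0.03588 m
B 0.37 × 600 × 1.3×10⁻⁴ = 0.02886 m
B total: 0.06474 m
Ratio: 0.254258 / 0.06474 ≈ 3.927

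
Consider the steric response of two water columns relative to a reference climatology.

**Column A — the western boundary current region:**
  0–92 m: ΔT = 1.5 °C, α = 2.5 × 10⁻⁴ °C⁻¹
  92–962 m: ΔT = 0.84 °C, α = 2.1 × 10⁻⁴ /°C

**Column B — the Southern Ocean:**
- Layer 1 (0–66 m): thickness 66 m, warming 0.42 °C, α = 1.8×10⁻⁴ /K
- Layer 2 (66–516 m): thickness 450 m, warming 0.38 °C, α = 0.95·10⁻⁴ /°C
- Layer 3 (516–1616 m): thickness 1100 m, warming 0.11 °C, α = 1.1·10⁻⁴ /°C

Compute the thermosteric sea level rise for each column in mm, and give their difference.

A: 188 mm; B: 34.5 mm; difference 153 mm

A 1.5 × 92 × 2.5×10⁻⁴ = 0.03450 m
A 92–962 m: 2.1×10⁻⁴ × 870 × 0.84 = 0.153468 m
A total: 0.187968 m
B Layer 1: 0.42 × 66 × 1.8×10⁻⁴ = 0.0049896 m
B Layer 2: 450 × 0.38 × 0.95×10⁻⁴ = 0.016245 m
B 1.1×10⁻⁴ × 1100 × 0.11 = 0.01331 m
B total: 0.0345446 m
Difference: 0.187968 − 0.0345446 = 0.1534234 m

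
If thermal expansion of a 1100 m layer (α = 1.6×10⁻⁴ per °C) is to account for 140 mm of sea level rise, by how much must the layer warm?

about 0.80 °C

ΔT = Δh/(αH) = 0.14 / (1.6×10⁻⁴ × 1100) ≈ 0.7955 °C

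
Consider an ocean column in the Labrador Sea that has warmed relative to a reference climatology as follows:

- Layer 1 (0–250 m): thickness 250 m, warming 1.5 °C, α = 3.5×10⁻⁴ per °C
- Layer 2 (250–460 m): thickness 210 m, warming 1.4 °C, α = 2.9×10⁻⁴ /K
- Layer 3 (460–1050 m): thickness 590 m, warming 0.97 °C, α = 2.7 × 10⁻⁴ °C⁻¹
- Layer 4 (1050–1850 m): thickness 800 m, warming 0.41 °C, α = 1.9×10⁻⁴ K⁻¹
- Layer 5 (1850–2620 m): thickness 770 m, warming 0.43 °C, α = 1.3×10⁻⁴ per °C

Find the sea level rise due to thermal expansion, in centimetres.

about 48 cm

Layer 1: 1.5 × 250 × 3.5×10⁻⁴ = 0.13125 m
Layer 2: 2.9×10⁻⁴ × 210 × 1.4 = 0.08526 m
2.7×10⁻⁴ × 590 × 0.97 = 0.154521 m
Layer 4: 800 × 1.9×10⁻⁴ × 0.41 = 0.06232 m
770 × 1.3×10⁻⁴ × 0.43 = 0.043043 m
Δh = 0.13125 + 0.08526 + 0.154521 + 0.06232 + 0.043043 = 0.476394 m ≈ 48 cm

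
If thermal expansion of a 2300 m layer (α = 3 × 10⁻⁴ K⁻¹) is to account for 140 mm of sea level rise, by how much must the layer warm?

ΔT = Δh/(αH) = 0.14 / (3×10⁻⁴ × 2300) ≈ 0.2029 °C

about 0.203 °C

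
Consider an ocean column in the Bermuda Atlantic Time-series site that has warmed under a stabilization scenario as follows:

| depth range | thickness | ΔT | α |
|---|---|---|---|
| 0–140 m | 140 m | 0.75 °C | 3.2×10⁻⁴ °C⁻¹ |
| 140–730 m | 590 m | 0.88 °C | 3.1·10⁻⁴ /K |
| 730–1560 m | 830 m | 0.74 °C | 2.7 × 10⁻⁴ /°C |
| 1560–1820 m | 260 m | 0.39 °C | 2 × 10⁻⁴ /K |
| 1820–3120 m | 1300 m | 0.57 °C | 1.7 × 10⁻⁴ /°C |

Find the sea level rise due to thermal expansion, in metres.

Δh ≈ 0.507 m

140 × 0.75 × 3.2×10⁻⁴ = 0.03360 m
Layer 2: 3.1×10⁻⁴ × 590 × 0.88 = 0.160952 m
730–1560 m: 2.7×10⁻⁴ × 830 × 0.74 = 0.165834 m
Layer 4: 0.39 × 260 × 2×10⁻⁴ = 0.02028 m
1820–3120 m: 1.7×10⁻⁴ × 0.57 × 1300 = 0.12597 m
Δh = 0.03360 + 0.160952 + 0.165834 + 0.02028 + 0.12597 = 0.506636 m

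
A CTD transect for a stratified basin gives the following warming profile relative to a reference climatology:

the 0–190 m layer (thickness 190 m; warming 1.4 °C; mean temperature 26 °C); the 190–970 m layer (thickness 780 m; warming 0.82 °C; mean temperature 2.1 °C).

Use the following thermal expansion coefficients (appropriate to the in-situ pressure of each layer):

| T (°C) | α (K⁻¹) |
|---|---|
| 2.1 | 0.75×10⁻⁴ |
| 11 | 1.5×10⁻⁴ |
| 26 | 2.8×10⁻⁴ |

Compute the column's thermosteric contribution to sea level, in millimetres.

Δh = 120 mm

Layer 1 at 26 °C → α = 2.8×10⁻⁴ K⁻¹
Layer 2 at 2.1 °C → α = 0.75×10⁻⁴ K⁻¹
190 × 2.8×10⁻⁴ × 1.4 = 0.07448 m
190–970 m: 780 × 0.75×10⁻⁴ × 0.82 = 0.04797 m
Δh = 0.07448 + 0.04797 = 0.12245 m ≈ 120 mm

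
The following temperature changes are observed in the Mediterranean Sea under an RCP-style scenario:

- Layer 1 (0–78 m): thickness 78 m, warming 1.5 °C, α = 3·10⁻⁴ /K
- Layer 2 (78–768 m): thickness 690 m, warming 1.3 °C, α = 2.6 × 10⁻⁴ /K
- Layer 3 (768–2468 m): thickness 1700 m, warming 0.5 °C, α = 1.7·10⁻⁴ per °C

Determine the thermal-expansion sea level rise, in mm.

0–78 m: 3×10⁻⁴ × 1.5 × 78 = 0.03510 m
2.6×10⁻⁴ × 1.3 × 690 = 0.23322 m
768–2468 m: 1.7×10⁻⁴ × 1700 × 0.5 = 0.14450 m
Δh = 0.03510 + 0.23322 + 0.14450 = 0.41282 m

about 413 mm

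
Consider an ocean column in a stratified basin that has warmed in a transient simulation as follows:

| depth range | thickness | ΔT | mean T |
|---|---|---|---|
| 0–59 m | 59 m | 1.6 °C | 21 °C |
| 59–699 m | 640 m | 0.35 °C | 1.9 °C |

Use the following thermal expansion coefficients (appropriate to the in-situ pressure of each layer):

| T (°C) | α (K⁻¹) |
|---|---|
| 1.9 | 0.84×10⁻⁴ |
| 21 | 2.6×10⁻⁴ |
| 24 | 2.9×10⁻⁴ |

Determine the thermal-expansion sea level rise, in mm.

about 43.4 mm

Layer 1 at 21 °C → α = 2.6×10⁻⁴ K⁻¹
Layer 2 at 1.9 °C → α = 0.84×10⁻⁴ K⁻¹
Layer 1: 59 × 2.6×10⁻⁴ × 1.6 = 0.024544 m
640 × 0.84×10⁻⁴ × 0.35 = 0.018816 m
Δh = 0.024544 + 0.018816 = 0.04336 m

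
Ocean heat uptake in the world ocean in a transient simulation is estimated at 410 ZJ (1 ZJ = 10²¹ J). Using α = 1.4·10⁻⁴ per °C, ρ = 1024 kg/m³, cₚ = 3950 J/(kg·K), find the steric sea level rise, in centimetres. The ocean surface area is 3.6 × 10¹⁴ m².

Δh ≈ 3.94 cm

Per unit area: Q = 410×10²¹ / (3.6×10¹⁴) ≈ 1.139×10⁹ J/m²
Δh = αQ/(ρcₚ) = 1.4×10⁻⁴ × 1.139×10⁹ / (1024 × 3950) ≈ 0.039423 m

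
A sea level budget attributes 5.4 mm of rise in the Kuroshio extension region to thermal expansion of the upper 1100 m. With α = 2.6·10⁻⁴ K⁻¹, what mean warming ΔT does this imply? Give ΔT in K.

about 0.0189 K

ΔT = Δh/(αH) = 0.0054 / (2.6×10⁻⁴ × 1100) ≈ 0.01888 K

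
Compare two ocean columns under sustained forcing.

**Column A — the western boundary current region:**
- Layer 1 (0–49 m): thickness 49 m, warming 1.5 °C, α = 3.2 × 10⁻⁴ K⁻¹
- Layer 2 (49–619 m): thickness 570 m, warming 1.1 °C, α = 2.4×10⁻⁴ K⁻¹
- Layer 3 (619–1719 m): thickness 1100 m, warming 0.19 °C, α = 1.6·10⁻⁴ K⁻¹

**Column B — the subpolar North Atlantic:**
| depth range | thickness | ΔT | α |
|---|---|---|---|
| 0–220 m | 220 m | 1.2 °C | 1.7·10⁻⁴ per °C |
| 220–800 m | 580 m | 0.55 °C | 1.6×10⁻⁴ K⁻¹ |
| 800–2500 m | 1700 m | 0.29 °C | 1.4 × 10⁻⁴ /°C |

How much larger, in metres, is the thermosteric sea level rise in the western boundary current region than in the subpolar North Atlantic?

A 3.2×10⁻⁴ × 49 × 1.5 = 0.02352 m
A Layer 2: 2.4×10⁻⁴ × 570 × 1.1 = 0.15048 m
A 619–1719 m: 1100 × 1.6×10⁻⁴ × 0.19 = 0.03344 m
A total: 0.20744 m
B 220 × 1.2 × 1.7×10⁻⁴ = 0.04488 m
B 580 × 0.55 × 1.6×10⁻⁴ = 0.05104 m
B 800–2500 m: 1.4×10⁻⁴ × 0.29 × 1700 = 0.06902 m
B total: 0.16494 m
Difference: 0.20744 − 0.16494 = 0.04250 m

0.0425 m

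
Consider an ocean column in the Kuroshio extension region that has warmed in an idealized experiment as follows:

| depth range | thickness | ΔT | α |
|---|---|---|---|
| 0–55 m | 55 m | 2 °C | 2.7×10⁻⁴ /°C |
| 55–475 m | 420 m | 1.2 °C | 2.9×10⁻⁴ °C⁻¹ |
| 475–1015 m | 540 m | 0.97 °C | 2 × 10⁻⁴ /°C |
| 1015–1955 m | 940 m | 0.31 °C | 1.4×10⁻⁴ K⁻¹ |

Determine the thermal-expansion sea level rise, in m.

Layer 1: 2 × 2.7×10⁻⁴ × 55 = 0.02970 m
Layer 2: 420 × 2.9×10⁻⁴ × 1.2 = 0.14616 m
475–1015 m: 540 × 2×10⁻⁴ × 0.97 = 0.10476 m
1015–1955 m: 940 × 1.4×10⁻⁴ × 0.31 = 0.040796 m
Δh = 0.02970 + 0.14616 + 0.10476 + 0.040796 = 0.321416 m

about 0.321 m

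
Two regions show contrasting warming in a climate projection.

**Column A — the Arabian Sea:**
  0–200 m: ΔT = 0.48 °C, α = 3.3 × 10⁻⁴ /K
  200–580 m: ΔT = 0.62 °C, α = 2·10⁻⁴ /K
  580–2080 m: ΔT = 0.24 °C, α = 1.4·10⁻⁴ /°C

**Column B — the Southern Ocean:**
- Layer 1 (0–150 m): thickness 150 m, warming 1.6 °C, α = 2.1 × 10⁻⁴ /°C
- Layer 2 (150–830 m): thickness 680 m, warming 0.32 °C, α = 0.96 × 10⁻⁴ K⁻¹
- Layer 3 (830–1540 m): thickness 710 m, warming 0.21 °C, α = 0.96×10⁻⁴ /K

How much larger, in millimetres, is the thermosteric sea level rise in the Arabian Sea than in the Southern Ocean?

Δh_A − Δh_B ≈ 44 mm

A 0.48 × 3.3×10⁻⁴ × 200 = 0.03168 m
A Layer 2: 0.62 × 2×10⁻⁴ × 380 = 0.04712 m
A Layer 3: 1500 × 0.24 × 1.4×10⁻⁴ = 0.05040 m
A total: 0.12920 m
B 1.6 × 150 × 2.1×10⁻⁴ = 0.05040 m
B Layer 2: 0.96×10⁻⁴ × 0.32 × 680 = 0.0208896 m
B 710 × 0.96×10⁻⁴ × 0.21 = 0.0143136 m
B total: 0.0856032 m
Difference: 0.12920 − 0.0856032 = 0.0435968 m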